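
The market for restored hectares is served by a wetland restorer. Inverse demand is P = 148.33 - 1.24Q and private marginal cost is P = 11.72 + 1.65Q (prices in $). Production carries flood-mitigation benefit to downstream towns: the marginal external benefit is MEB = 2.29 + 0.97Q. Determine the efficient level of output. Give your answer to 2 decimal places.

Social marginal cost = private MC − MEB = 9.43 + 0.68Q.
Set SMC = demand: 9.43 + 0.68Q = 148.33 - 1.24Q → Q* = 72.3438.

Q* = 72.34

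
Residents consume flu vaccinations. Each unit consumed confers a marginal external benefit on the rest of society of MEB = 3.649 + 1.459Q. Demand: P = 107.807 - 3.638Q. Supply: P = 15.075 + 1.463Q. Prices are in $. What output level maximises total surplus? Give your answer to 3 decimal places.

Q* = 26.464

Social marginal benefit = demand + MEB = 111.456 - 2.179Q.
Set SMB = MC: 111.456 - 2.179Q = 15.075 + 1.463Q → Q* = 26.4638.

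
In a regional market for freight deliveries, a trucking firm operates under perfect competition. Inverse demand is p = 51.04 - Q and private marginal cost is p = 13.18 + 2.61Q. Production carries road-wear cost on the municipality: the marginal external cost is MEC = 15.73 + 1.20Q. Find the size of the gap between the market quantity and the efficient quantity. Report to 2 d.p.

5.89 units

Market equilibrium (private): 13.18 + 2.61Q = 51.04 - Q → Q_m = 10.4875.
Social marginal cost = private MC + MEC = 28.91 + 3.81Q.
Set SMC = demand: 28.91 + 3.81Q = 51.04 - Q → Q* = 4.6008.
Gap = |10.4875 − 4.6008| = 5.8867.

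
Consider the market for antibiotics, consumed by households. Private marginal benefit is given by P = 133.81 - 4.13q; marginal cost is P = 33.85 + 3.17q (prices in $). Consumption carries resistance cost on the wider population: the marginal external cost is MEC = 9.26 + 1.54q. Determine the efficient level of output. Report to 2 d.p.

Social marginal benefit = demand − MEC = 124.55 - 5.67q.
Set SMB = MC: 124.55 - 5.67q = 33.85 + 3.17q → q* = 10.2602.

q* = 10.26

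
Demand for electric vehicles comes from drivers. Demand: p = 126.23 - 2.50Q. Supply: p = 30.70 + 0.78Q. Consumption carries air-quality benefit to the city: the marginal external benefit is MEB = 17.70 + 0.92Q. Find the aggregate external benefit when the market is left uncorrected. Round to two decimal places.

Market equilibrium (private): 30.70 + 0.78Q = 126.23 - 2.50Q → Q_m = 29.1250.
Total external benefit = ∫₀^{Q_m} (17.70 + 0.92Q) dQ = 17.70×29.1250 + ½×0.92×29.1250² = 905.7147.

905.71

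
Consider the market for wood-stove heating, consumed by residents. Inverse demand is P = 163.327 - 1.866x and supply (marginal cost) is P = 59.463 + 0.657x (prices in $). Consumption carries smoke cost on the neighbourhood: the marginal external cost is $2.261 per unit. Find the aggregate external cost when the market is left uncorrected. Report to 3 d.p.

Market equilibrium (private): 59.463 + 0.657x = 163.327 - 1.866x → x_m = 41.1669.
Total external cost = MEC × x_m = 2.261 × 41.1669 = 93.0784.

$93.078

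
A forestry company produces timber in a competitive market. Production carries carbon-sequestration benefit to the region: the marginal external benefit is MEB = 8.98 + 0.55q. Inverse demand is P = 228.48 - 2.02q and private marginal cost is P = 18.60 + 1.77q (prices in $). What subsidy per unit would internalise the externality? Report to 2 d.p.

Social marginal cost = private MC − MEB = 9.62 + 1.22q.
Set SMC = demand: 9.62 + 1.22q = 228.48 - 2.02q → q* = 67.5494.
The Pigouvian subsidy equals MEB at q*: 8.98 + 0.55×67.5494 = 46.1322.

subsidy = $46.13 per unit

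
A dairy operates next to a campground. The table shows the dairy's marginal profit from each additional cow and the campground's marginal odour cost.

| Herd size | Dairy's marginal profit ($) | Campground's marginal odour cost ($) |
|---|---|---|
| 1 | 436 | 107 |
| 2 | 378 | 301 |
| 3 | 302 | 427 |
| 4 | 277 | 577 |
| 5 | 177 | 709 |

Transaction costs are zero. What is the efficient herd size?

Bargaining reaches the level where marginal profit last exceeds marginal odour cost.
That holds through level 2 (378 ≥ 301) but not at 3 (302 < 427).

2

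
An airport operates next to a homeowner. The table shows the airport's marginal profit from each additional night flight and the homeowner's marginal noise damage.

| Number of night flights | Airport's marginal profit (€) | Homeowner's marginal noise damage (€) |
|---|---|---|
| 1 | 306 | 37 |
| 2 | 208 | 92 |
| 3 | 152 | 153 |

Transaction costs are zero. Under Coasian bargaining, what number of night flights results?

2

Bargaining reaches the level where marginal profit last exceeds marginal noise damage.
That holds through level 2 (208 ≥ 92) but not at 3 (152 < 153).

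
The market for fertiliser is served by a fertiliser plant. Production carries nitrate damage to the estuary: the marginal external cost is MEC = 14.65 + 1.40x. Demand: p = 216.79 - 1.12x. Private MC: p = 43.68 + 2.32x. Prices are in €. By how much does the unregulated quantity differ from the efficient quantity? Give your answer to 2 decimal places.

Market equilibrium (private): 43.68 + 2.32x = 216.79 - 1.12x → x_m = 50.3227.
Social marginal cost = private MC + MEC = 58.33 + 3.72x.
Set SMC = demand: 58.33 + 3.72x = 216.79 - 1.12x → x* = 32.7397.
Gap = |50.3227 − 32.7397| = 17.5830.

17.58 units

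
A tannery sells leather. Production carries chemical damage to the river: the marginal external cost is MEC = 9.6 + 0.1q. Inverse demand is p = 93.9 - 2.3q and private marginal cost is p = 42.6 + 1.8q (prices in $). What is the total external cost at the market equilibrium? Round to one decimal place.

$127.9

Market equilibrium (private): 42.6 + 1.8q = 93.9 - 2.3q → q_m = 12.5122.
Total external cost = ∫₀^{q_m} (9.6 + 0.1q) dq = 9.6×12.5122 + ½×0.1×12.5122² = 127.9449.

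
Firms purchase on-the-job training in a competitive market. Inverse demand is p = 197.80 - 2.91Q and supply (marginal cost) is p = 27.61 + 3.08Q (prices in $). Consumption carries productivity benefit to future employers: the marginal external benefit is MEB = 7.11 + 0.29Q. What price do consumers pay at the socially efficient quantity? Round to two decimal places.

P = $107.28

Social marginal benefit = demand + MEB = 204.91 - 2.62Q.
Set SMB = MC: 204.91 - 2.62Q = 27.61 + 3.08Q → Q* = 31.1053.
Consumer price on the demand curve at Q*: 197.80 − 2.91×31.1053 = 107.2836.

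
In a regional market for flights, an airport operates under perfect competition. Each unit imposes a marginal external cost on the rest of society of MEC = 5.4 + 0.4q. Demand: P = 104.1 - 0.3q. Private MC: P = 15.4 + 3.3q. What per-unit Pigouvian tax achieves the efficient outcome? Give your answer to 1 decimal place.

tax = 13.7 per unit

Social marginal cost = private MC + MEC = 20.8 + 3.7q.
Set SMC = demand: 20.8 + 3.7q = 104.1 - 0.3q → q* = 20.8250.
The Pigouvian tax equals MEC at q*: 5.4 + 0.4×20.8250 = 13.7300.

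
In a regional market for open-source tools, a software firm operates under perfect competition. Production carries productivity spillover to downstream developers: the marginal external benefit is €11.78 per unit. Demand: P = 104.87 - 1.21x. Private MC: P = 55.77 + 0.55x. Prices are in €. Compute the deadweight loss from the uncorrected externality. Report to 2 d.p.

DWL = €39.42

Market equilibrium (private): 55.77 + 0.55x = 104.87 - 1.21x → x_m = 27.8977.
Social marginal cost = private MC − MEB = 43.99 + 0.55x.
Set SMC = demand: 43.99 + 0.55x = 104.87 - 1.21x → x* = 34.5909.
Between x* and x_m the wedge demand − SMC runs linearly from 0 to MEB(x_m), so the loss is a triangle.
DWL = ½ × 6.6932 × 11.7800 = 39.4229.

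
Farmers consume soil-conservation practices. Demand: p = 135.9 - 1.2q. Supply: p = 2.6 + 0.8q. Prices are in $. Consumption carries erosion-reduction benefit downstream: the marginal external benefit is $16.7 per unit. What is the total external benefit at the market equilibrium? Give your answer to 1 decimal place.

$1113.1

Market equilibrium (private): 2.6 + 0.8q = 135.9 - 1.2q → q_m = 66.6500.
Total external benefit = MEB × q_m = 16.7 × 66.6500 = 1113.0550.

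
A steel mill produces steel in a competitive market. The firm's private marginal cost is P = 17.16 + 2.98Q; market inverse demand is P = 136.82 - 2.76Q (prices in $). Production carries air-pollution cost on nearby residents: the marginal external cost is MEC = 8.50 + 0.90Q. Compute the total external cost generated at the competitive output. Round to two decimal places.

Market equilibrium (private): 17.16 + 2.98Q = 136.82 - 2.76Q → Q_m = 20.8467.
Total external cost = ∫₀^{Q_m} (8.50 + 0.90Q) dQ = 8.50×20.8467 + ½×0.90×20.8467² = 372.7602.

$372.76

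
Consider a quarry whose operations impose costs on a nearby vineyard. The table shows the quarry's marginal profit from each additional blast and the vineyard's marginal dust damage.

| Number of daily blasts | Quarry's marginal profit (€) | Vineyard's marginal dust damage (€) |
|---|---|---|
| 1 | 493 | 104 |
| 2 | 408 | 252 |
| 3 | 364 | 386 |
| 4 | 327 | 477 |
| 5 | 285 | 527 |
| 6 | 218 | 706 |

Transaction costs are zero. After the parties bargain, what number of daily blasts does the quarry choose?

2

Bargaining reaches the level where marginal profit last exceeds marginal dust damage.
That holds through level 2 (408 ≥ 252) but not at 3 (364 < 386).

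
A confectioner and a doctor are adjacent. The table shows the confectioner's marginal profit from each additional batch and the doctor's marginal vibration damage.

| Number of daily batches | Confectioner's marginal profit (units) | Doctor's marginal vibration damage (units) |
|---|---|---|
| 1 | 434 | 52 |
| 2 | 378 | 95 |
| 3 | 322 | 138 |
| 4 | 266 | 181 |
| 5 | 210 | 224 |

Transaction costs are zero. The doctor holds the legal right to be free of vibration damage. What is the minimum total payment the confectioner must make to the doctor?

Efficient level: marginal profit ≥ marginal vibration damage through level 4, so k* = 4.
With the doctor holding the right, the confectioner must at least compensate total damage at k*: 52 + 95 + 138 + 181 = 466.

466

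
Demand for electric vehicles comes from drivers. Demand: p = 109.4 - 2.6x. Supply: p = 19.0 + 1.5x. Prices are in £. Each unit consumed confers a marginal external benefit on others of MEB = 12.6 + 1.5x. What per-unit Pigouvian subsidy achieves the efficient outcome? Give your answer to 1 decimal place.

Social marginal benefit = demand + MEB = 122.0 - 1.1x.
Set SMB = MC: 122.0 - 1.1x = 19.0 + 1.5x → x* = 39.6154.
The Pigouvian subsidy equals MEB at x*: 12.6 + 1.5×39.6154 = 72.0231.

subsidy = £72.0 per unit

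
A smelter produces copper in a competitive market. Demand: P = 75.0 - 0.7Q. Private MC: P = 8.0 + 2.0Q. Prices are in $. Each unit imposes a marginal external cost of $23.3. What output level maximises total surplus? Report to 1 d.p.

Q* = 16.2

Social marginal cost = private MC + MEC = 31.3 + 2.0Q.
Set SMC = demand: 31.3 + 2.0Q = 75.0 - 0.7Q → Q* = 16.1852.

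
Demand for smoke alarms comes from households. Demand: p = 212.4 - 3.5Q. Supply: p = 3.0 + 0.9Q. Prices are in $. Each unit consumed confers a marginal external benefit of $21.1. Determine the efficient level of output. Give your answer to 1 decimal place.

Social marginal benefit = demand + MEB = 233.5 - 3.5Q.
Set SMB = MC: 233.5 - 3.5Q = 3.0 + 0.9Q → Q* = 52.3864.

Q* = 52.4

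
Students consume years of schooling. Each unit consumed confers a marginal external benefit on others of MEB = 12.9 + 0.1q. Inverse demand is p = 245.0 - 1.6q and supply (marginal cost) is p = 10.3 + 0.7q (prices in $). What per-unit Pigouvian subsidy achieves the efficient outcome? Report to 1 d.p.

Social marginal benefit = demand + MEB = 257.9 - 1.5q.
Set SMB = MC: 257.9 - 1.5q = 10.3 + 0.7q → q* = 112.5455.
The Pigouvian subsidy equals MEB at q*: 12.9 + 0.1×112.5455 = 24.1546.

subsidy = $24.2 per unit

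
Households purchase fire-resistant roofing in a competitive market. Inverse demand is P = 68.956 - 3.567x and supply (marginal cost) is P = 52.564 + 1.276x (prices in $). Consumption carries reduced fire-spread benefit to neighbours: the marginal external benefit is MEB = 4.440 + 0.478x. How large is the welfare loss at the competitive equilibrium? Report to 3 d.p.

DWL = $4.204

Market equilibrium (private): 52.564 + 1.276x = 68.956 - 3.567x → x_m = 3.3847.
Social marginal benefit = demand + MEB = 73.396 - 3.089x.
Set SMB = MC: 73.396 - 3.089x = 52.564 + 1.276x → x* = 4.7725.
Between x* and x_m the wedge SMB − MC runs linearly from 0 to MEB(x_m), so the loss is a triangle.
DWL = ½ × 1.3878 × 6.0579 = 4.2036.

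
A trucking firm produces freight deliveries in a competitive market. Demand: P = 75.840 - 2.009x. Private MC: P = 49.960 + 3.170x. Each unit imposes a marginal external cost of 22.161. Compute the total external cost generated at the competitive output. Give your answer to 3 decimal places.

110.741

Market equilibrium (private): 49.960 + 3.170x = 75.840 - 2.009x → x_m = 4.9971.
Total external cost = MEC × x_m = 22.161 × 4.9971 = 110.7407.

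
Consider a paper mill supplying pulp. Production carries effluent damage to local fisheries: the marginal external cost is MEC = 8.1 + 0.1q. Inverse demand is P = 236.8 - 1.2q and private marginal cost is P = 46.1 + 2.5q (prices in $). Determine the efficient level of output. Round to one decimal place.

q* = 48.1

Social marginal cost = private MC + MEC = 54.2 + 2.6q.
Set SMC = demand: 54.2 + 2.6q = 236.8 - 1.2q → q* = 48.0526.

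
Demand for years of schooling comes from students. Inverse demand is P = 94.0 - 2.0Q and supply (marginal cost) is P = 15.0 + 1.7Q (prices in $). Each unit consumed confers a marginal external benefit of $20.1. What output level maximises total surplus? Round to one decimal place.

Q* = 26.8

Social marginal benefit = demand + MEB = 114.1 - 2.0Q.
Set SMB = MC: 114.1 - 2.0Q = 15.0 + 1.7Q → Q* = 26.7838.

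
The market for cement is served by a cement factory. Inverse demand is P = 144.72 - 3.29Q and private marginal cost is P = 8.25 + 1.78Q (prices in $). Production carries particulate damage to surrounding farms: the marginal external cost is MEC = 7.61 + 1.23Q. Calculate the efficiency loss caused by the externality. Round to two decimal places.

DWL = $131.58

Market equilibrium (private): 8.25 + 1.78Q = 144.72 - 3.29Q → Q_m = 26.9172.
Social marginal cost = private MC + MEC = 15.86 + 3.01Q.
Set SMC = demand: 15.86 + 3.01Q = 144.72 - 3.29Q → Q* = 20.4540.
Between Q* and Q_m the wedge SMC − demand runs linearly from 0 to MEC(Q_m), so the loss is a triangle.
DWL = ½ × 6.4632 × 40.7181 = 131.5846.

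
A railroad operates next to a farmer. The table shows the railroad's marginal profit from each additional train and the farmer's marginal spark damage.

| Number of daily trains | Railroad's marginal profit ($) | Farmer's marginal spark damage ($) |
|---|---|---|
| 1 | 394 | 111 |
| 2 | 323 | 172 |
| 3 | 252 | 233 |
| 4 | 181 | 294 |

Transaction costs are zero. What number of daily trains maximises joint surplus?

3

Bargaining reaches the level where marginal profit last exceeds marginal spark damage.
That holds through level 3 (252 ≥ 233) but not at 4 (181 < 294).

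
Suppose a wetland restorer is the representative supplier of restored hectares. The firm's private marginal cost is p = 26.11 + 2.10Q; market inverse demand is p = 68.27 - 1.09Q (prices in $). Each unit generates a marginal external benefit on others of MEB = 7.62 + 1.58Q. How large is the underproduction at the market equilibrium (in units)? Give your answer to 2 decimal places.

17.70 units

Market equilibrium (private): 26.11 + 2.10Q = 68.27 - 1.09Q → Q_m = 13.2163.
Social marginal cost = private MC − MEB = 18.49 + 0.52Q.
Set SMC = demand: 18.49 + 0.52Q = 68.27 - 1.09Q → Q* = 30.9193.
Gap = |13.2163 − 30.9193| = 17.7030.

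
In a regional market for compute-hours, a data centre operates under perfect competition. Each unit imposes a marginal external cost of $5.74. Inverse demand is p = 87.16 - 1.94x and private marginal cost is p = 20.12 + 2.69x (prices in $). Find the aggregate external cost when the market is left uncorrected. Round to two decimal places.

$83.11

Market equilibrium (private): 20.12 + 2.69x = 87.16 - 1.94x → x_m = 14.4795.
Total external cost = MEC × x_m = 5.74 × 14.4795 = 83.1123.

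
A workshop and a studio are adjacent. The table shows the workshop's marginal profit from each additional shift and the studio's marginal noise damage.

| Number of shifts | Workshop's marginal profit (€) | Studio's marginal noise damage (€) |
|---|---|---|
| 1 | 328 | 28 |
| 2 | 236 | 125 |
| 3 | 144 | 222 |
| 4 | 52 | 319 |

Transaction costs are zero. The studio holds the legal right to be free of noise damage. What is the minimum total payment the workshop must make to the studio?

€153

Efficient level: marginal profit ≥ marginal noise damage through level 2, so k* = 2.
With the studio holding the right, the workshop must at least compensate total damage at k*: 28 + 125 = 153.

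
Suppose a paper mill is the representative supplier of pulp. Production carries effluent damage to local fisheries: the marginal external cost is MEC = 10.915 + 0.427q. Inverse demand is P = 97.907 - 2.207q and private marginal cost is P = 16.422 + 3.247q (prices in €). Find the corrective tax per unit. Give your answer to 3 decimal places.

Social marginal cost = private MC + MEC = 27.337 + 3.674q.
Set SMC = demand: 27.337 + 3.674q = 97.907 - 2.207q → q* = 11.9997.
The Pigouvian tax equals MEC at q*: 10.915 + 0.427×11.9997 = 16.0389.

tax = €16.039 per unit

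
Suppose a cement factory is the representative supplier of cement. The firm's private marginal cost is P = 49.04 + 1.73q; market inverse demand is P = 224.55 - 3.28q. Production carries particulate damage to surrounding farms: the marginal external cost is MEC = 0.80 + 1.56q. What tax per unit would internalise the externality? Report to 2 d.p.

Social marginal cost = private MC + MEC = 49.84 + 3.29q.
Set SMC = demand: 49.84 + 3.29q = 224.55 - 3.28q → q* = 26.5921.
The Pigouvian tax equals MEC at q*: 0.80 + 1.56×26.5921 = 42.2837.

tax = 42.28 per unit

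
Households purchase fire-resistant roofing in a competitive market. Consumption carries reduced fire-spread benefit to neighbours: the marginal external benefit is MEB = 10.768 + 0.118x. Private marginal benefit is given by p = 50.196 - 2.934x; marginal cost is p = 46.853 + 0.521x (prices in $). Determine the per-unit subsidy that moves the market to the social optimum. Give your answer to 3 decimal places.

subsidy = $11.267 per unit

Social marginal benefit = demand + MEB = 60.964 - 2.816x.
Set SMB = MC: 60.964 - 2.816x = 46.853 + 0.521x → x* = 4.2286.
The Pigouvian subsidy equals MEB at x*: 10.768 + 0.118×4.2286 = 11.2670.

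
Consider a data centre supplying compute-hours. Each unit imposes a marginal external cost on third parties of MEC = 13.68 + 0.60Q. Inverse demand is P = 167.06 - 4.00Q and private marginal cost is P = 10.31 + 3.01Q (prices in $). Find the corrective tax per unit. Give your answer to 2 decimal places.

Social marginal cost = private MC + MEC = 23.99 + 3.61Q.
Set SMC = demand: 23.99 + 3.61Q = 167.06 - 4.00Q → Q* = 18.8003.
The Pigouvian tax equals MEC at Q*: 13.68 + 0.60×18.8003 = 24.9602.

tax = $24.96 per unit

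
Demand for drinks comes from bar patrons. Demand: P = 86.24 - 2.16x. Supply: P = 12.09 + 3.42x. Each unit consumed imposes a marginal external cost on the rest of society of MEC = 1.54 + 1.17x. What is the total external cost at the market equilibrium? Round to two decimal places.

Market equilibrium (private): 12.09 + 3.42x = 86.24 - 2.16x → x_m = 13.2885.
Total external cost = ∫₀^{x_m} (1.54 + 1.17x) dx = 1.54×13.2885 + ½×1.17×13.2885² = 123.7661.

123.77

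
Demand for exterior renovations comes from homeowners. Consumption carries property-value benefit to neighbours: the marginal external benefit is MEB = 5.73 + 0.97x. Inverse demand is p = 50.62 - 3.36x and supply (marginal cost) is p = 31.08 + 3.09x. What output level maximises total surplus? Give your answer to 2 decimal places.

x* = 4.61

Social marginal benefit = demand + MEB = 56.35 - 2.39x.
Set SMB = MC: 56.35 - 2.39x = 31.08 + 3.09x → x* = 4.6113.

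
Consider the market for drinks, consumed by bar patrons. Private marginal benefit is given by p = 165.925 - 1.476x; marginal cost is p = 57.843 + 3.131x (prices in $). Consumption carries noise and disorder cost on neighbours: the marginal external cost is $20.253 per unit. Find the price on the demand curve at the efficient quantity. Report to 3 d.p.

P = $137.786

Social marginal benefit = demand − MEC = 145.672 - 1.476x.
Set SMB = MC: 145.672 - 1.476x = 57.843 + 3.131x → x* = 19.0643.
Consumer price on the demand curve at x*: 165.925 − 1.476×19.0643 = 137.7861.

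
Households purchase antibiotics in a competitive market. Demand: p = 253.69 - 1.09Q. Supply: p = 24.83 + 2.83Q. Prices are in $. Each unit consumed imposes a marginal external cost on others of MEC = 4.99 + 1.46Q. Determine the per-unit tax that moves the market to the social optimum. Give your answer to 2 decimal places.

Social marginal benefit = demand − MEC = 248.70 - 2.55Q.
Set SMB = MC: 248.70 - 2.55Q = 24.83 + 2.83Q → Q* = 41.6115.
The Pigouvian tax equals MEC at Q*: 4.99 + 1.46×41.6115 = 65.7428.

tax = $65.74 per unit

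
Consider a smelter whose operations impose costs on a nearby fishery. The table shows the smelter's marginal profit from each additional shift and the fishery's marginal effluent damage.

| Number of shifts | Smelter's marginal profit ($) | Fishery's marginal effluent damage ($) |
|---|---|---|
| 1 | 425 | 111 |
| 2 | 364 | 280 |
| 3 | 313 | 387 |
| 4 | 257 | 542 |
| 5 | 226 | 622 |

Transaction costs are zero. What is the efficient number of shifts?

2

Bargaining reaches the level where marginal profit last exceeds marginal effluent damage.
That holds through level 2 (364 ≥ 280) but not at 3 (313 < 387).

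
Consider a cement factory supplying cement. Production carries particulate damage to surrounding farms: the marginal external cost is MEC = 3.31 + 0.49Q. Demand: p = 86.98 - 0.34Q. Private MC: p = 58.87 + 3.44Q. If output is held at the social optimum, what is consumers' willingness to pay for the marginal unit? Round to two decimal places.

Social marginal cost = private MC + MEC = 62.18 + 3.93Q.
Set SMC = demand: 62.18 + 3.93Q = 86.98 - 0.34Q → Q* = 5.8080.
Consumer price on the demand curve at Q*: 86.98 − 0.34×5.8080 = 85.0053.

P = 85.01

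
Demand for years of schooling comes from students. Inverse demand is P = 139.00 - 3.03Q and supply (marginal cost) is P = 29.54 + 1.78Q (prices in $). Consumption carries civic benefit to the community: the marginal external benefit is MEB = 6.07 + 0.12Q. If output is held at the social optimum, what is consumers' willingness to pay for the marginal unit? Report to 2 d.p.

Social marginal benefit = demand + MEB = 145.07 - 2.91Q.
Set SMB = MC: 145.07 - 2.91Q = 29.54 + 1.78Q → Q* = 24.6333.
Consumer price on the demand curve at Q*: 139.00 − 3.03×24.6333 = 64.3611.

P = $64.36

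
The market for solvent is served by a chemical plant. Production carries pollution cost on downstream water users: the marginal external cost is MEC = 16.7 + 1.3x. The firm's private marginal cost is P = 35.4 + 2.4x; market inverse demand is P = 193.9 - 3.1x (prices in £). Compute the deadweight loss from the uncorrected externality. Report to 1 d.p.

Market equilibrium (private): 35.4 + 2.4x = 193.9 - 3.1x → x_m = 28.8182.
Social marginal cost = private MC + MEC = 52.1 + 3.7x.
Set SMC = demand: 52.1 + 3.7x = 193.9 - 3.1x → x* = 20.8529.
The loss is the area between SMC and demand from x* to x_m; with linear curves that's a triangle of height MEC(x_m).
DWL = ½ × 7.9653 × 54.1636 = 215.7147.

DWL = £215.7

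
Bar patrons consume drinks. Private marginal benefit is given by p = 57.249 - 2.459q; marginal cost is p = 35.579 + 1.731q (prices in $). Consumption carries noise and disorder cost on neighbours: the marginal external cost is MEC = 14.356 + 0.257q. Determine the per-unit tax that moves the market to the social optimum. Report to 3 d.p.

Social marginal benefit = demand − MEC = 42.893 - 2.716q.
Set SMB = MC: 42.893 - 2.716q = 35.579 + 1.731q → q* = 1.6447.
The Pigouvian tax equals MEC at q*: 14.356 + 0.257×1.6447 = 14.7787.

tax = $14.779 per unit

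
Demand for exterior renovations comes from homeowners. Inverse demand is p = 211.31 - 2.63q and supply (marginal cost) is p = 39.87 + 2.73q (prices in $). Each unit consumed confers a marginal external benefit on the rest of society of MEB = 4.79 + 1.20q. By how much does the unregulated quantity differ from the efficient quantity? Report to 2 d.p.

10.38 units

Market equilibrium (private): 39.87 + 2.73q = 211.31 - 2.63q → q_m = 31.9851.
Social marginal benefit = demand + MEB = 216.10 - 1.43q.
Set SMB = MC: 216.10 - 1.43q = 39.87 + 2.73q → q* = 42.3630.
Gap = |31.9851 − 42.3630| = 10.3779.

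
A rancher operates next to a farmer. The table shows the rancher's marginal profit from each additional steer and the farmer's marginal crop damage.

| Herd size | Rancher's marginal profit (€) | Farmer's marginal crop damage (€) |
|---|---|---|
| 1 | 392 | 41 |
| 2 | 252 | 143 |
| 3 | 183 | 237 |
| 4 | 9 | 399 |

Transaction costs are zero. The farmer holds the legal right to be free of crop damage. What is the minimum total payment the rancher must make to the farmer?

Efficient level: marginal profit ≥ marginal crop damage through level 2, so k* = 2.
With the farmer holding the right, the rancher must at least compensate total damage at k*: 41 + 143 = 184.

€184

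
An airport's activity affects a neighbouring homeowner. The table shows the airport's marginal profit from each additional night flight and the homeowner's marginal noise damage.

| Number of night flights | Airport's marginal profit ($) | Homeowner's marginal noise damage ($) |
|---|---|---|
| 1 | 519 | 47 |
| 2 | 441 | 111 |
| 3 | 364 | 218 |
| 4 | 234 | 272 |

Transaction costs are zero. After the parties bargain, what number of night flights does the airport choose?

3

Bargaining reaches the level where marginal profit last exceeds marginal noise damage.
That holds through level 3 (364 ≥ 218) but not at 4 (234 < 272).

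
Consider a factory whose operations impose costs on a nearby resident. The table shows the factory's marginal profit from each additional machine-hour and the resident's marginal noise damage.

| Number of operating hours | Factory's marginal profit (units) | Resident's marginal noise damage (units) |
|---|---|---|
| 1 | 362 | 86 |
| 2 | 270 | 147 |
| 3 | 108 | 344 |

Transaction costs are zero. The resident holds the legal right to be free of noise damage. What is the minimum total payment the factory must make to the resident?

233

Efficient level: marginal profit ≥ marginal noise damage through level 2, so k* = 2.
With the resident holding the right, the factory must at least compensate total damage at k*: 86 + 147 = 233.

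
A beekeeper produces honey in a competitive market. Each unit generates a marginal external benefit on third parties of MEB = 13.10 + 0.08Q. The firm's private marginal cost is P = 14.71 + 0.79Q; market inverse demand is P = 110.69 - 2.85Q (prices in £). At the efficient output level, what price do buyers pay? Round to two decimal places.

Social marginal cost = private MC − MEB = 1.61 + 0.71Q.
Set SMC = demand: 1.61 + 0.71Q = 110.69 - 2.85Q → Q* = 30.6404.
Consumer price on the demand curve at Q*: 110.69 − 2.85×30.6404 = 23.3649.

P = £23.36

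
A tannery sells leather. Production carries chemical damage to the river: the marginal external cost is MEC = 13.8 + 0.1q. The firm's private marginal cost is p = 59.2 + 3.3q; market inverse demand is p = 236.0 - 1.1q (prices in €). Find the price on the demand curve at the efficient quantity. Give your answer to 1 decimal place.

Social marginal cost = private MC + MEC = 73.0 + 3.4q.
Set SMC = demand: 73.0 + 3.4q = 236.0 - 1.1q → q* = 36.2222.
Consumer price on the demand curve at q*: 236.0 − 1.1×36.2222 = 196.1556.

P = €196.2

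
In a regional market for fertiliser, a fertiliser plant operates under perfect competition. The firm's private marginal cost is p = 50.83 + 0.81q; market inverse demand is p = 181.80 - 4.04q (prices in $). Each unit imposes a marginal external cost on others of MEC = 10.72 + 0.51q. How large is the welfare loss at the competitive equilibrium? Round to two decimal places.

DWL = $55.96

Market equilibrium (private): 50.83 + 0.81q = 181.80 - 4.04q → q_m = 27.0041.
Social marginal cost = private MC + MEC = 61.55 + 1.32q.
Set SMC = demand: 61.55 + 1.32q = 181.80 - 4.04q → q* = 22.4347.
Between q* and q_m the wedge SMC − demand runs linearly from 0 to MEC(q_m), so the loss is a triangle.
DWL = ½ × 4.5694 × 24.4921 = 55.9571.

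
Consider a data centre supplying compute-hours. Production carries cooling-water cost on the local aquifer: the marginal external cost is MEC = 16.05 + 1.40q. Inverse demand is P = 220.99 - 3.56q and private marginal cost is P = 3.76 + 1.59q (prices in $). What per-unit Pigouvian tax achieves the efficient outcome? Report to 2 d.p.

tax = $59.05 per unit

Social marginal cost = private MC + MEC = 19.81 + 2.99q.
Set SMC = demand: 19.81 + 2.99q = 220.99 - 3.56q → q* = 30.7145.
The Pigouvian tax equals MEC at q*: 16.05 + 1.40×30.7145 = 59.0503.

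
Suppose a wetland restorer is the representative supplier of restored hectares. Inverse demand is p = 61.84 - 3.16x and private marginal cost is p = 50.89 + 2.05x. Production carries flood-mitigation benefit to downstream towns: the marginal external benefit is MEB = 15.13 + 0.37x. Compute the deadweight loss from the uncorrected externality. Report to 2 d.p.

DWL = 26.14

Market equilibrium (private): 50.89 + 2.05x = 61.84 - 3.16x → x_m = 2.1017.
Social marginal cost = private MC − MEB = 35.76 + 1.68x.
Set SMC = demand: 35.76 + 1.68x = 61.84 - 3.16x → x* = 5.3884.
The welfare-loss triangle has base |x_m − x*| and height MEB(x_m) (the vertical gap between SMC and demand is zero at x* and MEB at x_m).
DWL = ½ × 3.2867 × 15.9076 = 26.1418.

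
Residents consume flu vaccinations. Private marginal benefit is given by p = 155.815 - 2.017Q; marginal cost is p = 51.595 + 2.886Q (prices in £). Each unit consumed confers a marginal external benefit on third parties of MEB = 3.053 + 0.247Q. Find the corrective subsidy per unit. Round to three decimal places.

subsidy = £8.744 per unit

Social marginal benefit = demand + MEB = 158.868 - 1.770Q.
Set SMB = MC: 158.868 - 1.770Q = 51.595 + 2.886Q → Q* = 23.0397.
The Pigouvian subsidy equals MEB at Q*: 3.053 + 0.247×23.0397 = 8.7438.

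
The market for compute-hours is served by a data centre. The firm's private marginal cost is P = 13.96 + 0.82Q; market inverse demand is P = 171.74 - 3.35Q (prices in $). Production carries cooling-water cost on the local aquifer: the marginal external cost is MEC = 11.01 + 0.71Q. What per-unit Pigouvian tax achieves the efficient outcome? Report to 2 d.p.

Social marginal cost = private MC + MEC = 24.97 + 1.53Q.
Set SMC = demand: 24.97 + 1.53Q = 171.74 - 3.35Q → Q* = 30.0758.
The Pigouvian tax equals MEC at Q*: 11.01 + 0.71×30.0758 = 32.3638.

tax = $32.36 per unit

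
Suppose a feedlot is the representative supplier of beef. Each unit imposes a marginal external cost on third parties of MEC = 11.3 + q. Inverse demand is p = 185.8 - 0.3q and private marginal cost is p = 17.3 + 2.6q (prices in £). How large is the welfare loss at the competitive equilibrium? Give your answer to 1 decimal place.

Market equilibrium (private): 17.3 + 2.6q = 185.8 - 0.3q → q_m = 58.1034.
Social marginal cost = private MC + MEC = 28.6 + 3.6q.
Set SMC = demand: 28.6 + 3.6q = 185.8 - 0.3q → q* = 40.3077.
Between q* and q_m the wedge SMC − demand runs linearly from 0 to MEC(q_m), so the loss is a triangle.
DWL = ½ × 17.7957 × 69.4034 = 617.5410.

DWL = £617.5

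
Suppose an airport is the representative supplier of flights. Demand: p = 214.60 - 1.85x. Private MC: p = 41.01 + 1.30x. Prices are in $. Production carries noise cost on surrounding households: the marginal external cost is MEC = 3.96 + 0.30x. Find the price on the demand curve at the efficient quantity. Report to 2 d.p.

P = $123.64

Social marginal cost = private MC + MEC = 44.97 + 1.60x.
Set SMC = demand: 44.97 + 1.60x = 214.60 - 1.85x → x* = 49.1681.
Consumer price on the demand curve at x*: 214.60 − 1.85×49.1681 = 123.6390.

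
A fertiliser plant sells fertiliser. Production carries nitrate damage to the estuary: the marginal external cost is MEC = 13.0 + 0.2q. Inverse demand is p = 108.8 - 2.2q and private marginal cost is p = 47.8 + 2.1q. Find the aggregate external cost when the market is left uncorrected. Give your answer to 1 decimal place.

Market equilibrium (private): 47.8 + 2.1q = 108.8 - 2.2q → q_m = 14.1860.
Total external cost = ∫₀^{q_m} (13.0 + 0.2q) dq = 13.0×14.1860 + ½×0.2×14.1860² = 204.5423.

204.5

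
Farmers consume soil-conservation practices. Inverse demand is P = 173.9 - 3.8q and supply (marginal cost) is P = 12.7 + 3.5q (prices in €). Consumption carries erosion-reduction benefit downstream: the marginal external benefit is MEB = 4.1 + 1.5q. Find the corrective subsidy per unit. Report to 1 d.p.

subsidy = €46.9 per unit

Social marginal benefit = demand + MEB = 178.0 - 2.3q.
Set SMB = MC: 178.0 - 2.3q = 12.7 + 3.5q → q* = 28.5000.
The Pigouvian subsidy equals MEB at q*: 4.1 + 1.5×28.5000 = 46.8500.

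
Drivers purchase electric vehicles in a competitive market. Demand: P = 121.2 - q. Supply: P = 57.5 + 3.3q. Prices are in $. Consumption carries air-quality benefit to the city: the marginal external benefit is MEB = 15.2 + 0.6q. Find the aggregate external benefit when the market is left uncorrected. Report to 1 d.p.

Market equilibrium (private): 57.5 + 3.3q = 121.2 - q → q_m = 14.8140.
Total external benefit = ∫₀^{q_m} (15.2 + 0.6q) dq = 15.2×14.8140 + ½×0.6×14.8140² = 291.0092.

$291.0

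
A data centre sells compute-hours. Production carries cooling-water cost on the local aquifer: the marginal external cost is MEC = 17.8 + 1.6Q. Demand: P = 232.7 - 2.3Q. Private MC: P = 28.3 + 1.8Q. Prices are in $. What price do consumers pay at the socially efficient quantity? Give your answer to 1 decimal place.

P = $157.4

Social marginal cost = private MC + MEC = 46.1 + 3.4Q.
Set SMC = demand: 46.1 + 3.4Q = 232.7 - 2.3Q → Q* = 32.7368.
Consumer price on the demand curve at Q*: 232.7 − 2.3×32.7368 = 157.4054.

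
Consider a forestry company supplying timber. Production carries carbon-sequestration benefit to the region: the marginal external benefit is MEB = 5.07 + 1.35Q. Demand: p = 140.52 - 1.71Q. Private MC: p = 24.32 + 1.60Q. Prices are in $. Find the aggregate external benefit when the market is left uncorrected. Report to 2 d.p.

Market equilibrium (private): 24.32 + 1.60Q = 140.52 - 1.71Q → Q_m = 35.1057.
Total external benefit = ∫₀^{Q_m} (5.07 + 1.35Q) dQ = 5.07×35.1057 + ½×1.35×35.1057² = 1009.8628.

$1009.86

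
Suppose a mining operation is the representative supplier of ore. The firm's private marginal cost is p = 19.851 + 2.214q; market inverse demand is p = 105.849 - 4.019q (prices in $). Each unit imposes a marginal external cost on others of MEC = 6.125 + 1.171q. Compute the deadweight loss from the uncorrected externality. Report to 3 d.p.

DWL = $33.527

Market equilibrium (private): 19.851 + 2.214q = 105.849 - 4.019q → q_m = 13.7972.
Social marginal cost = private MC + MEC = 25.976 + 3.385q.
Set SMC = demand: 25.976 + 3.385q = 105.849 - 4.019q → q* = 10.7878.
The loss is the area between SMC and demand from q* to q_m; with linear curves that's a triangle of height MEC(q_m).
DWL = ½ × 3.0094 × 22.2815 = 33.5270.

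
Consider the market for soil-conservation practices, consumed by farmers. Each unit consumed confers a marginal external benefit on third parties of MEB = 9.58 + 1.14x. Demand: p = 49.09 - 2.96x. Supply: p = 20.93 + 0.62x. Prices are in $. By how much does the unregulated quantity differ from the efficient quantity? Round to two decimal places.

Market equilibrium (private): 20.93 + 0.62x = 49.09 - 2.96x → x_m = 7.8659.
Social marginal benefit = demand + MEB = 58.67 - 1.82x.
Set SMB = MC: 58.67 - 1.82x = 20.93 + 0.62x → x* = 15.4672.
Gap = |7.8659 − 15.4672| = 7.6013.

7.60 units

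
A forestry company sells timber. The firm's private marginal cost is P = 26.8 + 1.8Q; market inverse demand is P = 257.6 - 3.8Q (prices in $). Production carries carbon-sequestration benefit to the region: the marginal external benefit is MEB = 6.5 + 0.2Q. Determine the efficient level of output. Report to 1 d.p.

Q* = 43.9

Social marginal cost = private MC − MEB = 20.3 + 1.6Q.
Set SMC = demand: 20.3 + 1.6Q = 257.6 - 3.8Q → Q* = 43.9444.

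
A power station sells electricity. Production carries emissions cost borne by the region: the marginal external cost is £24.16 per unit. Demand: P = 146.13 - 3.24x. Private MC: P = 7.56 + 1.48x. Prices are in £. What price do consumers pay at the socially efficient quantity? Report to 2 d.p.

P = £67.59

Social marginal cost = private MC + MEC = 31.72 + 1.48x.
Set SMC = demand: 31.72 + 1.48x = 146.13 - 3.24x → x* = 24.2394.
Consumer price on the demand curve at x*: 146.13 − 3.24×24.2394 = 67.5943.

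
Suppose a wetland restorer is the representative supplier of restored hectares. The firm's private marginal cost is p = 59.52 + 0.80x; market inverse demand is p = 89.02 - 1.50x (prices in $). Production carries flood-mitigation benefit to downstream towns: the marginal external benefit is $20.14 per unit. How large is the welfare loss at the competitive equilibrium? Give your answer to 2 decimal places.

Market equilibrium (private): 59.52 + 0.80x = 89.02 - 1.50x → x_m = 12.8261.
Social marginal cost = private MC − MEB = 39.38 + 0.80x.
Set SMC = demand: 39.38 + 0.80x = 89.02 - 1.50x → x* = 21.5826.
The welfare-loss triangle has base |x_m − x*| and height MEB(x_m) (the vertical gap between SMC and demand is zero at x* and MEB at x_m).
DWL = ½ × 8.7565 × 20.1400 = 88.1780.

DWL = $88.18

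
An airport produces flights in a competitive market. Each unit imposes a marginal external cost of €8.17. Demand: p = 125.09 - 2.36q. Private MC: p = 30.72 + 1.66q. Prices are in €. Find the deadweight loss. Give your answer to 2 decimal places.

DWL = €8.30

Market equilibrium (private): 30.72 + 1.66q = 125.09 - 2.36q → q_m = 23.4751.
Social marginal cost = private MC + MEC = 38.89 + 1.66q.
Set SMC = demand: 38.89 + 1.66q = 125.09 - 2.36q → q* = 21.4428.
Height of the DWL triangle at q_m is SMC(q_m) − demand(q_m) = MEC(q_m) = 8.1700.
DWL = ½ × 2.0323 × 8.1700 = 8.3019.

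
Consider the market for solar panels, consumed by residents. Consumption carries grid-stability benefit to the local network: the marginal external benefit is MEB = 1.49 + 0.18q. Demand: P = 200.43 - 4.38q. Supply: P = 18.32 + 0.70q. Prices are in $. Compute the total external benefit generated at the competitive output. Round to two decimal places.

$169.07

Market equilibrium (private): 18.32 + 0.70q = 200.43 - 4.38q → q_m = 35.8484.
Total external benefit = ∫₀^{q_m} (1.49 + 0.18q) dq = 1.49×35.8484 + ½×0.18×35.8484² = 169.0738.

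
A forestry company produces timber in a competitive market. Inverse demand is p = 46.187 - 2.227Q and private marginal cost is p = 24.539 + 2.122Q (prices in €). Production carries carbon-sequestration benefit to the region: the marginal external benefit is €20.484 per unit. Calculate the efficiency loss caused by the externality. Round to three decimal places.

DWL = €48.240

Market equilibrium (private): 24.539 + 2.122Q = 46.187 - 2.227Q → Q_m = 4.9777.
Social marginal cost = private MC − MEB = 4.055 + 2.122Q.
Set SMC = demand: 4.055 + 2.122Q = 46.187 - 2.227Q → Q* = 9.6877.
The welfare-loss triangle has base |Q_m − Q*| and height MEB(Q_m) (the vertical gap between SMC and demand is zero at Q* and MEB at Q_m).
DWL = ½ × 4.7100 × 20.4840 = 48.2398.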